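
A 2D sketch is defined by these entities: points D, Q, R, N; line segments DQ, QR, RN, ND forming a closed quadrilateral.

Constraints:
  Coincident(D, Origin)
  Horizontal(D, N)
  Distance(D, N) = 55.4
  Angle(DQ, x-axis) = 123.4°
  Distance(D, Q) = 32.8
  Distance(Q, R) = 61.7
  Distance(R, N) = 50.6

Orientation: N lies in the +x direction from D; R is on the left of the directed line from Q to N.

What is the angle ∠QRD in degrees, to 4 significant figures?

30.57°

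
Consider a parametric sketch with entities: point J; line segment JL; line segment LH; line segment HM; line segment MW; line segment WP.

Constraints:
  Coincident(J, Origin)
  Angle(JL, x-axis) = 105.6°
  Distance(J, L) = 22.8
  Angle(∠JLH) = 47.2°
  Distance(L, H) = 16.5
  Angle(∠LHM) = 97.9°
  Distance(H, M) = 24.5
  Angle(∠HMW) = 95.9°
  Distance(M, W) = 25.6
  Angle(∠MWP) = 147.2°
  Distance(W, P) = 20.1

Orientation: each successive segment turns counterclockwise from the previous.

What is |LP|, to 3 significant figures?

33.8

J is at the origin; JL runs at 105.6° with length 22.8, so L = (-6.13, 22.0). ∠JLH = 47.2° gives LH at -122° from the x-axis; with |LH| = 16.5, H = (-14.8, 7.91). ∠LHM = 97.9° gives HM at -39.5° from the x-axis; with |HM| = 24.5, M = (4.13, -7.68). ∠HMW = 95.9° gives MW at 44.6° from the x-axis; with |MW| = 25.6, W = (22.4, 10.3). ∠MWP = 147.2° gives WP at 77.4° from the x-axis; with |WP| = 20.1, P = (26.7, 29.9). Then |LP| = |P − L| = 33.8.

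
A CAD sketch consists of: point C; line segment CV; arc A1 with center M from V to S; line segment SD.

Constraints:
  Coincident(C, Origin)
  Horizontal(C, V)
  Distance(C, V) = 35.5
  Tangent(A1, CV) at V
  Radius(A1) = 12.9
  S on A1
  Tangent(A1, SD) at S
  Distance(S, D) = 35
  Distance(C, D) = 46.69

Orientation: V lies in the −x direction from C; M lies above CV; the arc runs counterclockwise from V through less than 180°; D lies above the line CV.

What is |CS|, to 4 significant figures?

25.02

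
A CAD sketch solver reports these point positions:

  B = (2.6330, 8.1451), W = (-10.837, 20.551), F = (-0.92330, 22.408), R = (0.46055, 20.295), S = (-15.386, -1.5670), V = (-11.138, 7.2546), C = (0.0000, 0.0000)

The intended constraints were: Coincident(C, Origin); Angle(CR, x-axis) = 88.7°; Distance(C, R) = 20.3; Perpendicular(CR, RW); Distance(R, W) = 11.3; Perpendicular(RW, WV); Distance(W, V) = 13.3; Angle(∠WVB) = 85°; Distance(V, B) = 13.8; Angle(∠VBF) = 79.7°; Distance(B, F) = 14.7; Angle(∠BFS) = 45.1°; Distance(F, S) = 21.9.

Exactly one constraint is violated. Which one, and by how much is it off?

Distance(F, S) = 21.9 — off by 6.10.

C = (0.00, 0.00) ✓; CR at 88.70° ✓; |CR| = 20.30 ✓; ∠(CR, RW) = 90.00° ✓; |RW| = 11.30 ✓; ∠(RW, WV) = 90.00° ✓; |WV| = 13.30 ✓; ∠WVB = 85.00° ✓; |VB| = 13.80 ✓; ∠VBF = 79.70° ✓; |BF| = 14.70 ✓; ∠BFS = 45.10° ✓; |FS| = 28.00 ✗.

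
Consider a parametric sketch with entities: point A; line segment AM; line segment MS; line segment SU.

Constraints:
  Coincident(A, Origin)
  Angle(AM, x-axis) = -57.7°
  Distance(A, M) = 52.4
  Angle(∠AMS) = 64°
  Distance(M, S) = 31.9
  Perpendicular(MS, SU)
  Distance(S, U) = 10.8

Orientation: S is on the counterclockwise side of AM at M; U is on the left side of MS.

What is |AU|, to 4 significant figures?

37.38

A is at the origin; AM runs at -57.7° with length 52.4, so M = 52.4·(cos -57.7°, sin -57.7°) = (28.00, -44.29). ∠AMS = 64.0°, so MS runs at -57.7° + (180° − 64.0°) = 58.30° from the x-axis; with |MS| = 31.9, S = M + 31.9·(cos 58.30°, sin 58.30°) = (44.76, -17.15). MS ⟂ SU; with |SU| = 10.8 on the left of MS, U = S + 10.8·(-0.8508, 0.5255) = (35.57, -11.48). Then |AU| = |U − A| = 37.38.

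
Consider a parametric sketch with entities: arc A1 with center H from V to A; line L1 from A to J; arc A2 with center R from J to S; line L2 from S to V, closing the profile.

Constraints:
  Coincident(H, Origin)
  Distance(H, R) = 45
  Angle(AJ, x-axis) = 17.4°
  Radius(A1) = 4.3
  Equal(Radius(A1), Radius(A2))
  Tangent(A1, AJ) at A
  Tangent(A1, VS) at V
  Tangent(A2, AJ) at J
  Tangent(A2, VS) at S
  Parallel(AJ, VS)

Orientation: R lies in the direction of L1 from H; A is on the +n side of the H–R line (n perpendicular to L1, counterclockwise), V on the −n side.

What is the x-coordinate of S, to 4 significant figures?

44.23

Tangency of A1 to both parallel lines with radius 4.3 puts A and V at H ± 4.3·n: A = (-1.286, 4.103), V = (1.286, -4.103). Equal radii place J and S the same way about R: J = R + 4.3·n = (41.65, 17.56), S = R − 4.3·n = (44.23, 9.354). So S.x = 44.23.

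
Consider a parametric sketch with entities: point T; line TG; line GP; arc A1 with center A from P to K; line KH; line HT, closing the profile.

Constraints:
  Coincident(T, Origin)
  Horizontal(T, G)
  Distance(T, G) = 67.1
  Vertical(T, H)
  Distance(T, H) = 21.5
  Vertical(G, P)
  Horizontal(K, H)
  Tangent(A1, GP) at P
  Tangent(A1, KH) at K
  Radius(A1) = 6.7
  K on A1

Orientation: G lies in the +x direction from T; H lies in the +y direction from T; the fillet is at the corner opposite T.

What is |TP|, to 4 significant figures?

68.71

T is at the origin; T and G share the same y with |TG| = 67.1 and G on the +x side, so G = (67.10, 0.000). T and H share the same x with |TH| = 21.5 and H on the +y side, so H = (0.000, 21.50). The virtual corner opposite T is at (67.10, 21.50). A1 meets GP tangentially, so AP is at right angles to GP and the tangent condition forces AK to be normal to KH, with radius 6.7, so the center A sits 6.7 in from both sides at A = (60.40, 14.80). That places the tangent points at P = (67.10, 14.80) on GP and K = (60.40, 21.50) on KH. Then |TP| = |P − T| = 68.71.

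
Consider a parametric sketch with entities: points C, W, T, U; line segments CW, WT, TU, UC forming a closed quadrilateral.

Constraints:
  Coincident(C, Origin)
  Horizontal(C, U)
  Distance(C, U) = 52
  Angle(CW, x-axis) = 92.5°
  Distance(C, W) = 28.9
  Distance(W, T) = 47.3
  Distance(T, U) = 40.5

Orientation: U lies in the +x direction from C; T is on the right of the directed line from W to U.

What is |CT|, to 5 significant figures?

21.454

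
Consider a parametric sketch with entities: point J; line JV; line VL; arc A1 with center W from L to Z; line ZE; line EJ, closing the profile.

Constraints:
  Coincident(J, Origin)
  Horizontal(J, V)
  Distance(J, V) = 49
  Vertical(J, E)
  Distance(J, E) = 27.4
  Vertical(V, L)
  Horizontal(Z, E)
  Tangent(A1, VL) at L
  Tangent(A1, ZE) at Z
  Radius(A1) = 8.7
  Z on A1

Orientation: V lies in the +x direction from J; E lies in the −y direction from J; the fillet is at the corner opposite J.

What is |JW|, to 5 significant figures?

44.427

J and E share the same x with |JE| = 27.4 and E on the −y side, so E = (0.0000, -27.400). The virtual corner opposite J is at (49.000, -27.400). The tangent condition forces WL to be normal to VL and A1 meets ZE tangentially, so WZ is at right angles to ZE, with radius 8.7, so the center W sits 8.7 in from both sides at W = (40.300, -18.700). Then |JW| = |W − J| = 44.427.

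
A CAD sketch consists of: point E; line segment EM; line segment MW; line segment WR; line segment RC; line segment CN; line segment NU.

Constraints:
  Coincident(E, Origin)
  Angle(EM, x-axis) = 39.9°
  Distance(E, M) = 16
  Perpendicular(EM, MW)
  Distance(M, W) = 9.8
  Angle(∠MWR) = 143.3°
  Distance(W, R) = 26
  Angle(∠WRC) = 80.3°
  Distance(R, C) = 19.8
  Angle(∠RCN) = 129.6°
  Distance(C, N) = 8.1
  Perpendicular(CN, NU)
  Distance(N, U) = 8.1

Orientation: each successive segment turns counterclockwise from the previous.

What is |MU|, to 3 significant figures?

22.2

E is at the origin; EM runs at 39.9° with length 16.0, so M = (12.3, 10.3). The perpendicularity gives MW at right angles to EM, so MW runs at 130°; with |MW| = 9.8, W = (5.99, 17.8). ∠MWR = 143.3° gives WR at 167° from the x-axis; with |WR| = 26.0, R = (-19.3, 23.8). ∠WRC = 80.3° gives RC at -93.7° from the x-axis; with |RC| = 19.8, C = (-20.6, 4.05). ∠RCN = 129.6° gives CN at -43.3° from the x-axis; with |CN| = 8.1, N = (-14.7, -1.51). The perpendicularity gives NU at right angles to CN, so NU runs at 46.7°; with |NU| = 8.1, U = (-9.13, 4.39). Then |MU| = |U − M| = 22.2.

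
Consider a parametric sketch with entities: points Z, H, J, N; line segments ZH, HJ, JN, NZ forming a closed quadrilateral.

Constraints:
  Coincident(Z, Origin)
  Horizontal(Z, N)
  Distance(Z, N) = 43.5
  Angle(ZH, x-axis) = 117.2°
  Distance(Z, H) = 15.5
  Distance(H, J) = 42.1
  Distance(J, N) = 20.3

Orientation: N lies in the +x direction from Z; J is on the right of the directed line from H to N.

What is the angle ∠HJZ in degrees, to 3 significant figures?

13.6°

Z is at the origin; ZN is horizontal with |ZN| = 43.5 and N in +x, so N = (43.5, 0). ZH runs at 117.2° with |ZH| = 15.5, so H = (-7.09, 13.8). J is determined by |HJ| = 42.1 and |JN| = 20.3 together: it lies at the intersection of circle(H, 42.1) and circle(N, 20.3). With |HN| = 52.4, the foot of the radical line on HN is 39.2 from H and the perpendicular offset is √(42.1² − 39.2²) = 15.4. Taking the right-of-HN solution: J = (26.7, -11.4).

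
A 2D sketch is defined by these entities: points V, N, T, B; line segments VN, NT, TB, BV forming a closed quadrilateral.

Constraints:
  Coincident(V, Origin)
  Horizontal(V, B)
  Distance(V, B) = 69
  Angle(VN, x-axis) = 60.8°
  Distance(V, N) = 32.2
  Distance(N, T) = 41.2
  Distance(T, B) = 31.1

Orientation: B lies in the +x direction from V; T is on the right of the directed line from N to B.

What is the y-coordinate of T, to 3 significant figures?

-6.20

V is at the origin; V and B share the same y with |VB| = 69.0 and B in +x, so B = (69.0, 0). VN runs at 60.8° with |VN| = 32.2, so N = (15.7, 28.1). T is determined by |NT| = 41.2 and |TB| = 31.1 together: it lies at the intersection of circle(N, 41.2) and circle(B, 31.1). With |NB| = 60.2, the foot of the radical line on NB is 36.2 from N and the perpendicular offset is √(41.2² − 36.2²) = 19.7. Taking the right-of-NB solution: T = (38.5, -6.20).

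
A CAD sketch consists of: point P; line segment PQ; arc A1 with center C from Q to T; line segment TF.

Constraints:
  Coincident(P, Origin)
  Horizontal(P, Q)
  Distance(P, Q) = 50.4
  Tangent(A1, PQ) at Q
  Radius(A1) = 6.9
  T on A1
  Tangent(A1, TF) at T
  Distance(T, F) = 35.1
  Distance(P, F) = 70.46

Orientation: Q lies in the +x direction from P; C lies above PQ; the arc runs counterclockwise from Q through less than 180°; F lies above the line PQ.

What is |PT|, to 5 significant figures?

57.732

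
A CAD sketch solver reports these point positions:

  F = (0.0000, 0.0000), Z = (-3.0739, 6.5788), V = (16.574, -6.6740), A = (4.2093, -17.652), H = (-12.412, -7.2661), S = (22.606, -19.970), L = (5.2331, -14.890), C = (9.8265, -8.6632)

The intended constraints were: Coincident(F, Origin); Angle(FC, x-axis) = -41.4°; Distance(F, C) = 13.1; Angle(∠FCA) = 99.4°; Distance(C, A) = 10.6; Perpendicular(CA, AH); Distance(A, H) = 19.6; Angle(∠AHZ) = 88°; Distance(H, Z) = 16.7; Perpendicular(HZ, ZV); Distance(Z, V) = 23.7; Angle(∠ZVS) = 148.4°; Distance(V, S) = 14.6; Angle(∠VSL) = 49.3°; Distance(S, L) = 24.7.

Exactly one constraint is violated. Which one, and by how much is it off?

Distance(S, L) = 24.7 — off by 6.60.

F = (0.00, 0.00) ✓; FC at -41.40° ✓; |FC| = 13.10 ✓; ∠FCA = 99.40° ✓; |CA| = 10.60 ✓; ∠(CA, AH) = 90.00° ✓; |AH| = 19.60 ✓; ∠AHZ = 88.00° ✓; |HZ| = 16.70 ✓; ∠(HZ, ZV) = 90.00° ✓; |ZV| = 23.70 ✓; ∠ZVS = 148.4° ✓; |VS| = 14.60 ✓; ∠VSL = 49.30° ✓; |SL| = 18.10 ✗.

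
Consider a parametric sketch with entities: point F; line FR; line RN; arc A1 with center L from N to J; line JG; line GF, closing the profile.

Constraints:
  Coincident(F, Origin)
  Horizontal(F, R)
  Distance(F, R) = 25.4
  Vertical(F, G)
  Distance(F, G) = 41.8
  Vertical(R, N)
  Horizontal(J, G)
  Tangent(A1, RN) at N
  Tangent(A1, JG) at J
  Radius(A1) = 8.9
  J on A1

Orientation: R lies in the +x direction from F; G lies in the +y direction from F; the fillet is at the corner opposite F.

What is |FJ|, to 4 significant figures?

44.94

F is at the origin; FR is horizontal with |FR| = 25.4 and R on the +x side, so R = (25.40, 0.000). F and G share the same x with |FG| = 41.8 and G on the +y side, so G = (0.000, 41.80). The virtual corner opposite F is at (25.40, 41.80). A1 meets RN tangentially, so LN is at right angles to RN and A1 meets JG tangentially, so LJ is at right angles to JG, with radius 8.9, so the center L sits 8.9 in from both sides at L = (16.50, 32.90). That places the tangent points at N = (25.40, 32.90) on RN and J = (16.50, 41.80) on JG. Then |FJ| = |J − F| = 44.94.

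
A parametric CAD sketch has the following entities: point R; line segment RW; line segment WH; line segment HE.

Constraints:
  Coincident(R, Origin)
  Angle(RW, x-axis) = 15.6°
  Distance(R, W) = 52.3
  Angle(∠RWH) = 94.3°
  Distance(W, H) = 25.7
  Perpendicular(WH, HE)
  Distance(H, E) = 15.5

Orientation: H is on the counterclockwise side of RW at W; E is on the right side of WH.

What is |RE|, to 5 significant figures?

73.853

∠RWH = 94.3°, so WH runs at 15.6° + (180° − 94.3°) = 101.30° from the x-axis; with |WH| = 25.7, H = W + 25.7·(cos 101.30°, sin 101.30°) = (45.338, 39.266). WH is perpendicular to HE; with |HE| = 15.5 on the right of WH, E = H + 15.5·(0.98061, 0.19595) = (60.537, 42.303). Then |RE| = |E − R| = 73.853.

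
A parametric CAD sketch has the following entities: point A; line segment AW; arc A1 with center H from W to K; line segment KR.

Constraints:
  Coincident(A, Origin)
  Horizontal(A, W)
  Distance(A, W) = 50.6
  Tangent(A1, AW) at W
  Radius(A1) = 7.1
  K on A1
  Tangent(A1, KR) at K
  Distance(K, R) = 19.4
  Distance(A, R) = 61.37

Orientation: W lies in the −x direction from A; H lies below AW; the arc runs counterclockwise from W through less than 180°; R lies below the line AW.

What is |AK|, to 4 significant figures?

58.20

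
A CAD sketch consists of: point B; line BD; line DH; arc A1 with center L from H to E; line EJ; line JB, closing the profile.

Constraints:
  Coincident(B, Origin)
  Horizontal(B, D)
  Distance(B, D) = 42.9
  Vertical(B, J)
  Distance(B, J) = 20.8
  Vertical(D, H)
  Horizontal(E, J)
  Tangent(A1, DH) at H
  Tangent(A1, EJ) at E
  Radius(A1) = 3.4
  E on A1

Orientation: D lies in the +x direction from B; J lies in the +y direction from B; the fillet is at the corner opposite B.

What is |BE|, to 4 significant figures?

44.64

The virtual corner opposite B is at (42.90, 20.80). Since A1 is tangent to DH there, LH ⟂ DH and since A1 is tangent to EJ there, LE ⟂ EJ, with radius 3.4, so the center L sits 3.4 in from both sides at L = (39.50, 17.40). That places the tangent points at H = (42.90, 17.40) on DH and E = (39.50, 20.80) on EJ. Then |BE| = |E − B| = 44.64.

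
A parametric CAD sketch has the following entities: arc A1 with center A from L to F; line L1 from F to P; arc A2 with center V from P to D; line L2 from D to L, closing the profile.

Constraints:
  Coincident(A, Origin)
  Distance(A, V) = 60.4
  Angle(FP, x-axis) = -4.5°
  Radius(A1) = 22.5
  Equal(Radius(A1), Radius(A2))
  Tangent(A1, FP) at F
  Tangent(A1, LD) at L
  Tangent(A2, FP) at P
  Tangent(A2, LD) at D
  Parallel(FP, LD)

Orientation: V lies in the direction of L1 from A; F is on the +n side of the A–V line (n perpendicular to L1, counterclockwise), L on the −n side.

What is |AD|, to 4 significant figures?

64.45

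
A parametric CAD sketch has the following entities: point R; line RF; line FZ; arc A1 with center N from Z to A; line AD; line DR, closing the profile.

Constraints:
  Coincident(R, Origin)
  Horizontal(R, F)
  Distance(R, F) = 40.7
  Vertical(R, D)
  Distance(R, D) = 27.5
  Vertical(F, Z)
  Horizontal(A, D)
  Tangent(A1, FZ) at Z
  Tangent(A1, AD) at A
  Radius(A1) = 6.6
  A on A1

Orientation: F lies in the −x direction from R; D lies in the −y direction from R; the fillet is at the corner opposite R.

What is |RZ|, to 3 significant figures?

45.8

R is at the origin; RF is horizontal with |RF| = 40.7 and F on the −x side, so F = (-40.7, 0.00). R and D share the same x with |RD| = 27.5 and D on the −y side, so D = (0.00, -27.5). The virtual corner opposite R is at (-40.7, -27.5). Since A1 is tangent to FZ there, NZ ⟂ FZ and A1 meets AD tangentially, so NA is at right angles to AD, with radius 6.6, so the center N sits 6.6 in from both sides at N = (-34.1, -20.9). That places the tangent points at Z = (-40.7, -20.9) on FZ and A = (-34.1, -27.5) on AD. Then |RZ| = |Z − R| = 45.8.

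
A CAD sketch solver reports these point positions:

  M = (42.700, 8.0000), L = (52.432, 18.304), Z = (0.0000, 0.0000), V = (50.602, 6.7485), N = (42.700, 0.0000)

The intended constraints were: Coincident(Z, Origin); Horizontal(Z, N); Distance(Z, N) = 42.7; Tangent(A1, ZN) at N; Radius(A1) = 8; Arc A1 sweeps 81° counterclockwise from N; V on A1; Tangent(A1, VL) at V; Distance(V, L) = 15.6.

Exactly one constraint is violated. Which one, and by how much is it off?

Distance(V, L) = 15.6 — off by 3.90.

Z = (0.00, 0.00) ✓; Z.y = 0.00, N.y = 0.00 ✓; |ZN| = 42.70 ✓; ∠(MN, NZ) = 90.00° ✓; |MN| = 8.000 ✓; bearing(M→V) − bearing(M→N) = 81.00° ✓; |MV| = 8.000 ✓; ∠(MV, VL) = 90.00° ✓; |VL| = 11.70 ✗.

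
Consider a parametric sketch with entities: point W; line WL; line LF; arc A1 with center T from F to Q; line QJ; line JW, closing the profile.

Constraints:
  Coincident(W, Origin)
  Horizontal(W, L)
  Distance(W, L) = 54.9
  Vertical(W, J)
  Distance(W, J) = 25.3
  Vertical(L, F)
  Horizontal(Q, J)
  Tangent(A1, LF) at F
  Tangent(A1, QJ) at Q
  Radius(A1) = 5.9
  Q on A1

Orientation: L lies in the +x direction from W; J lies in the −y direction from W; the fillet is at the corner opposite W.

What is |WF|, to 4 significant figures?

58.23

The virtual corner opposite W is at (54.90, -25.30). Tangency of A1 to LF means the radius TF is perpendicular to LF and the tangent condition forces TQ to be normal to QJ, with radius 5.9, so the center T sits 5.9 in from both sides at T = (49.00, -19.40). That places the tangent points at F = (54.90, -19.40) on LF and Q = (49.00, -25.30) on QJ. Then |WF| = |F − W| = 58.23.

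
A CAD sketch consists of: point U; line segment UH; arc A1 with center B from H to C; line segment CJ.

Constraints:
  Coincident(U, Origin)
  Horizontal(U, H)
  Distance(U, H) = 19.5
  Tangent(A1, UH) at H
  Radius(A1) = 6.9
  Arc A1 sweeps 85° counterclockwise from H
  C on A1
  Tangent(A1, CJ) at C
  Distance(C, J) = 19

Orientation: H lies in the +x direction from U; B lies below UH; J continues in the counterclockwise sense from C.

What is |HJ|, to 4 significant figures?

26.63

U is at the origin; U and H share the same y with |UH| = 19.5 and H on the +x side, so H = (19.50, 0.000). Since A1 is tangent to UH there, BH ⟂ UH, so B = H + (0, -6.9) = (19.50, -6.900). On A1, H sits at bearing 90° from B; an 85° counterclockwise sweep puts C at bearing 175°, so C = B + 6.9·(cos 175°, sin 175°) = (12.63, -6.299). A1 meets CJ tangentially, so BC is at right angles to CJ, so CJ runs along (−sin 175°, cos 175°); with |CJ| = 19.0, J = (10.97, -25.23). Then |HJ| = |J − H| = 26.63.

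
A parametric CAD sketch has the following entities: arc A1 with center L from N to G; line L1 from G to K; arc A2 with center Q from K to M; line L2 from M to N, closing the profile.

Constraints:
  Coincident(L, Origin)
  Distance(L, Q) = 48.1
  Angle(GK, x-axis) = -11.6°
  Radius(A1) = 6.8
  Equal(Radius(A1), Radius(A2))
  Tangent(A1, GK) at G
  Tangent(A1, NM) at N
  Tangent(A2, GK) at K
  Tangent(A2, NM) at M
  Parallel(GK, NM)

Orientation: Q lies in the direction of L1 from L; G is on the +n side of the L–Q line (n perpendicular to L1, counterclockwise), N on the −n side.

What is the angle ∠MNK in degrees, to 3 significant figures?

15.8°

Tangency of A1 to both parallel lines with radius 6.8 puts G and N at L ± 6.8·n: G = (1.37, 6.66), N = (-1.37, -6.66). Equal radii place K and M the same way about Q: K = Q + 6.8·n = (48.5, -3.01), M = Q − 6.8·n = (45.8, -16.3). Then cos ∠MNK = NM·NK / (|NM||NK|), giving 15.8°.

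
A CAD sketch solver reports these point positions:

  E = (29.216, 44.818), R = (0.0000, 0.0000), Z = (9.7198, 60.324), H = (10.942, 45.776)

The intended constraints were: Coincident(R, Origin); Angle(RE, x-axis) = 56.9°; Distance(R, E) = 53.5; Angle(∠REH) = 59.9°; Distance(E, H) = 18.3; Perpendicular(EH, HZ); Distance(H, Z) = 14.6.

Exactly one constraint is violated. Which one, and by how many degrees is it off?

Perpendicular(EH, HZ) — off by 7.80°.

R = (0.00, 0.00) ✓; RE at 56.90° ✓; |RE| = 53.50 ✓; ∠REH = 59.90° ✓; |EH| = 18.30 ✓; ∠(EH, HZ) = 82.20° ✗; |HZ| = 14.60 ✓.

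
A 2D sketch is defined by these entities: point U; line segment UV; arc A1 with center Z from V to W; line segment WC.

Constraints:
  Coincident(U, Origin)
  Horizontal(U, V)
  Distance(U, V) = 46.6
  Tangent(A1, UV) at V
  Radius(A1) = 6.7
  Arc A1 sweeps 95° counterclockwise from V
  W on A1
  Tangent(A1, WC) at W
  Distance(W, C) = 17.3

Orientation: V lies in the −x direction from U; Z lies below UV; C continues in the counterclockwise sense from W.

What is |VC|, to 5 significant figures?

25.057

On A1, V sits at bearing 90° from Z; a 95° counterclockwise sweep puts W at bearing 185°, so W = Z + 6.7·(cos 185°, sin 185°) = (-53.275, -7.2839). Tangency of A1 to WC means the radius ZW is perpendicular to WC, so WC runs along (−sin 185°, cos 185°); with |WC| = 17.3, C = (-51.767, -24.518). Then |VC| = |C − V| = 25.057.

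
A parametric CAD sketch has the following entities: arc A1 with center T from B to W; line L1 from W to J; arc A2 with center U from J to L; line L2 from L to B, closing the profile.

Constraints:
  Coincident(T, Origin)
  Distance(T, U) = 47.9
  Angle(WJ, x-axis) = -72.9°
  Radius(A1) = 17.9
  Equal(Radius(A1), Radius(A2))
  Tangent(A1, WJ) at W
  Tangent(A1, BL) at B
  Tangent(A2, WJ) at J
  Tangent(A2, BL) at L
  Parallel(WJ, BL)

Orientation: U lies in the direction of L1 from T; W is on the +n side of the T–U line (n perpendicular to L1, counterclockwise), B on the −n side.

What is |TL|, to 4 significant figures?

51.14

The slot axis is L1's direction at -72.9°, so u = (cos -72.9°, sin -72.9°) = (0.2940, -0.9558) and n = (−sin -72.9°, cos -72.9°) = (0.9558, 0.2940). T is at the origin and U lies 47.9 along u from T, so U = 47.9·u = (14.08, -45.78). Tangency of A1 to both parallel lines with radius 17.9 puts W and B at T ± 17.9·n: W = (17.11, 5.263), B = (-17.11, -5.263). Equal radii place J and L the same way about U: J = U + 17.9·n = (31.19, -40.52), L = U − 17.9·n = (-3.024, -51.05). Then |TL| = |L − T| = 51.14.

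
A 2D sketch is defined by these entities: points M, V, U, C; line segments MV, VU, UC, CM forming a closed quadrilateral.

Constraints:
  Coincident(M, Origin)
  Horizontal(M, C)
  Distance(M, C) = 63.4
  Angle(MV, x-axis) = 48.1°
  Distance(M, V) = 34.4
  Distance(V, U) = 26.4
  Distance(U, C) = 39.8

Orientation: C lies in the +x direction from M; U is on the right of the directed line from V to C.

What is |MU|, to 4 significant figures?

23.62

M is at the origin; MC is horizontal with |MC| = 63.4 and C in +x, so C = (63.4, 0). MV runs at 48.1° with |MV| = 34.4, so V = (22.97, 25.60). U is determined by |VU| = 26.4 and |UC| = 39.8 together: it lies at the intersection of circle(V, 26.4) and circle(C, 39.8). With |VC| = 47.85, the foot of the radical line on VC is 14.66 from V and the perpendicular offset is √(26.4² − 14.66²) = 21.96. Taking the right-of-VC solution: U = (23.61, -0.7881).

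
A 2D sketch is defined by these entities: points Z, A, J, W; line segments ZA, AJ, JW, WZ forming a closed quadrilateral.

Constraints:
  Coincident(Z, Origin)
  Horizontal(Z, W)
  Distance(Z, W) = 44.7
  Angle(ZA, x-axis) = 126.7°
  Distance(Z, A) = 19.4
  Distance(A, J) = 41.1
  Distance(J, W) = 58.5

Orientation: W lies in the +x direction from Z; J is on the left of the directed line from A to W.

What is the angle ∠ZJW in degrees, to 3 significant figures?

47.8°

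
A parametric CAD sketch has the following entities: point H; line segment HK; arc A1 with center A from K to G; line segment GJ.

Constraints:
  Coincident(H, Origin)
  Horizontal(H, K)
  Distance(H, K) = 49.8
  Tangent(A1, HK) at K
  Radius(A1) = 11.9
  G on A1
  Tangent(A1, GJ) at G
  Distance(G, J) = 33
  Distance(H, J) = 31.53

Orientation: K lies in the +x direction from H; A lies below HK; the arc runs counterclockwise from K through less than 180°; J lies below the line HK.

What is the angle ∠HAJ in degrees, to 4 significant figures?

37.29°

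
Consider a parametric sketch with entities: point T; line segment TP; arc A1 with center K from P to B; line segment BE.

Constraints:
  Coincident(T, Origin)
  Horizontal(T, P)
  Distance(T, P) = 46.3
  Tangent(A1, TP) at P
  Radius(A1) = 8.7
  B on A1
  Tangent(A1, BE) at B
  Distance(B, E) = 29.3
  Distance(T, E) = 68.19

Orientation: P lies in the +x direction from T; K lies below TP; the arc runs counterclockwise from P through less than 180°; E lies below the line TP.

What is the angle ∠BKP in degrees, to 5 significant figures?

127.20°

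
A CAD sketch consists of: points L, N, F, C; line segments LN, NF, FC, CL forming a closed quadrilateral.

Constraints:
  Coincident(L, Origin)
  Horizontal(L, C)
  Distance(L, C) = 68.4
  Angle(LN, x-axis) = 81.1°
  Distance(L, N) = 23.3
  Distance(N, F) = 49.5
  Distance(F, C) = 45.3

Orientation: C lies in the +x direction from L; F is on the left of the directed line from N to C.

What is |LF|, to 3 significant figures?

64.5

L is at the origin; LC is horizontal with |LC| = 68.4 and C in +x, so C = (68.4, 0). LN runs at 81.1° with |LN| = 23.3, so N = (3.60, 23.0). F is determined by |NF| = 49.5 and |FC| = 45.3 together: it lies at the intersection of circle(N, 49.5) and circle(C, 45.3). With |NC| = 68.8, the foot of the radical line on NC is 37.3 from N and the perpendicular offset is √(49.5² − 37.3²) = 32.6. Taking the left-of-NC solution: F = (49.6, 41.2).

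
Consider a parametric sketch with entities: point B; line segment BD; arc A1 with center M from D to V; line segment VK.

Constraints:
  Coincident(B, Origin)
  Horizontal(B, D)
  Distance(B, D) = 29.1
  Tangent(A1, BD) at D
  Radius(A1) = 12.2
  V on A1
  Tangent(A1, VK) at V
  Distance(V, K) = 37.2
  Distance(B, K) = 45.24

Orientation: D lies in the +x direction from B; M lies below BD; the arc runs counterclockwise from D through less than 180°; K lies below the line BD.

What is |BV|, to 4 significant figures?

19.50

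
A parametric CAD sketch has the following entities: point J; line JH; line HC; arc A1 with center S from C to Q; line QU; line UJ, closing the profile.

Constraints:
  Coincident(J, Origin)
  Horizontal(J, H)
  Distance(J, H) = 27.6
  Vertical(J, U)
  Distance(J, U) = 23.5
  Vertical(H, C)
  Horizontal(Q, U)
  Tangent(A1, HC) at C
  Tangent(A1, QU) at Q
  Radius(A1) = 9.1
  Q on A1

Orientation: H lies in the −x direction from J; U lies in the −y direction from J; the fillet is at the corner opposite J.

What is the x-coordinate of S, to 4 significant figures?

-18.50

J is at the origin; J and H share the same y with |JH| = 27.6 and H on the −x side, so H = (-27.60, 0.000). JU is vertical with |JU| = 23.5 and U on the −y side, so U = (0.000, -23.50). The virtual corner opposite J is at (-27.60, -23.50). Since A1 is tangent to HC there, SC ⟂ HC and tangency of A1 to QU means the radius SQ is perpendicular to QU, with radius 9.1, so the center S sits 9.1 in from both sides at S = (-18.50, -14.40). So S.x = -18.50.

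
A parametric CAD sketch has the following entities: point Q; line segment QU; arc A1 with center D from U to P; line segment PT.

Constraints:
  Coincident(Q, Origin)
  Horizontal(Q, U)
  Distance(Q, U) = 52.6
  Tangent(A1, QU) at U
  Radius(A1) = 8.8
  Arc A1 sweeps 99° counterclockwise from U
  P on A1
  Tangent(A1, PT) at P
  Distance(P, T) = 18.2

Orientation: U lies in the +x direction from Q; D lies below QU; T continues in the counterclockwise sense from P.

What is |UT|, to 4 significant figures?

28.75

Q is at the origin; Q and U share the same y with |QU| = 52.6 and U on the +x side, so U = (52.60, 0.000). The tangent condition forces DU to be normal to QU, so D = U + (0, -8.8) = (52.60, -8.800). On A1, U sits at bearing 90° from D; a 99° counterclockwise sweep puts P at bearing 189°, so P = D + 8.8·(cos 189°, sin 189°) = (43.91, -10.18). A1 meets PT tangentially, so DP is at right angles to PT, so PT runs along (−sin 189°, cos 189°); with |PT| = 18.2, T = (46.76, -28.15). Then |UT| = |T − U| = 28.75.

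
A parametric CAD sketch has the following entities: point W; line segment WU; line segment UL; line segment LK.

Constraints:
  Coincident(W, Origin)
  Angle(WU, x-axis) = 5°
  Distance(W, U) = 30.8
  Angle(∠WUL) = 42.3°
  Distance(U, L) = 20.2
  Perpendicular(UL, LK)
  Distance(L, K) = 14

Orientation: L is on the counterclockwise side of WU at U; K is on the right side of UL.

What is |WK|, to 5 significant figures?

34.825

W is at the origin; WU runs at 5.0° with length 30.8, so U = 30.8·(cos 5.0°, sin 5.0°) = (30.683, 2.6844). ∠WUL = 42.3°, so UL runs at 5.0° + (180° − 42.3°) = 142.70° from the x-axis; with |UL| = 20.2, L = U + 20.2·(cos 142.70°, sin 142.70°) = (14.614, 14.925). UL is perpendicular to LK; with |LK| = 14.0 on the right of UL, K = L + 14.0·(0.60599, 0.79547) = (23.098, 26.062). Then |WK| = |K − W| = 34.825.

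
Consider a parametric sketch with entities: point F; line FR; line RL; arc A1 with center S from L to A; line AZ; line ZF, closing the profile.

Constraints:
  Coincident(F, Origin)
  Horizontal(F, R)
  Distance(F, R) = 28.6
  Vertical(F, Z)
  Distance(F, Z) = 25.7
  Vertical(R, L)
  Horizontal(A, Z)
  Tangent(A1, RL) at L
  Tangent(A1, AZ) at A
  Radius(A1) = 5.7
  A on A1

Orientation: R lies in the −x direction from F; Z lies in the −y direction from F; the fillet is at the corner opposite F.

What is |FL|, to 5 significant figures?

34.899

F is at the origin; FR is horizontal with |FR| = 28.6 and R on the −x side, so R = (-28.600, 0.0000). F and Z share the same x with |FZ| = 25.7 and Z on the −y side, so Z = (0.0000, -25.700). The virtual corner opposite F is at (-28.600, -25.700). A1 meets RL tangentially, so SL is at right angles to RL and A1 meets AZ tangentially, so SA is at right angles to AZ, with radius 5.7, so the center S sits 5.7 in from both sides at S = (-22.900, -20.000). That places the tangent points at L = (-28.600, -20.000) on RL and A = (-22.900, -25.700) on AZ. Then |FL| = |L − F| = 34.899.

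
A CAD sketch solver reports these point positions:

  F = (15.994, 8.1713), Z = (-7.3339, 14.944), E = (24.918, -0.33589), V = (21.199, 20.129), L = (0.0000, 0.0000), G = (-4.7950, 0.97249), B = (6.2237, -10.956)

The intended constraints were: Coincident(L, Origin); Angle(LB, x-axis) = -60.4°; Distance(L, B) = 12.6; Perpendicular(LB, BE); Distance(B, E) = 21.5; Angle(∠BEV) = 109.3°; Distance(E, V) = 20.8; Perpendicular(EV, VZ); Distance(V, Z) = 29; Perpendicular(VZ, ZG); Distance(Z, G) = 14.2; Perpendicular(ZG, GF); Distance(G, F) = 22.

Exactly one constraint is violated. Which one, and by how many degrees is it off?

Perpendicular(ZG, GF) — off by 8.80°.

L = (0.00, 0.00) ✓; LB at -60.40° ✓; |LB| = 12.60 ✓; ∠(LB, BE) = 90.00° ✓; |BE| = 21.50 ✓; ∠BEV = 109.3° ✓; |EV| = 20.80 ✓; ∠(EV, VZ) = 90.00° ✓; |VZ| = 29.00 ✓; ∠(VZ, ZG) = 90.00° ✓; |ZG| = 14.20 ✓; ∠(ZG, GF) = 98.80° ✗; |GF| = 22.00 ✓.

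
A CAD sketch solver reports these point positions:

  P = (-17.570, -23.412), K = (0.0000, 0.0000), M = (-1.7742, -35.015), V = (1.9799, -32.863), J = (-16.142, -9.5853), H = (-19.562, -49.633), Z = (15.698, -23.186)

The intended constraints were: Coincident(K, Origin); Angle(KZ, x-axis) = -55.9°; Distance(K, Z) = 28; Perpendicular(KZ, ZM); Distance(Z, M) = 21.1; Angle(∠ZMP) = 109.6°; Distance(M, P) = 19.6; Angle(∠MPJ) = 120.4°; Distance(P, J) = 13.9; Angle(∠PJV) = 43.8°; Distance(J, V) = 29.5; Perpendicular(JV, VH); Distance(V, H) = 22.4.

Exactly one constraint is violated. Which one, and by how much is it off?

Distance(V, H) = 22.4 — off by 4.90.

K = (0.00, 0.00) ✓; KZ at -55.90° ✓; |KZ| = 28.00 ✓; ∠(KZ, ZM) = 90.00° ✓; |ZM| = 21.10 ✓; ∠ZMP = 109.6° ✓; |MP| = 19.60 ✓; ∠MPJ = 120.4° ✓; |PJ| = 13.90 ✓; ∠PJV = 43.80° ✓; |JV| = 29.50 ✓; ∠(JV, VH) = 90.00° ✓; |VH| = 27.30 ✗.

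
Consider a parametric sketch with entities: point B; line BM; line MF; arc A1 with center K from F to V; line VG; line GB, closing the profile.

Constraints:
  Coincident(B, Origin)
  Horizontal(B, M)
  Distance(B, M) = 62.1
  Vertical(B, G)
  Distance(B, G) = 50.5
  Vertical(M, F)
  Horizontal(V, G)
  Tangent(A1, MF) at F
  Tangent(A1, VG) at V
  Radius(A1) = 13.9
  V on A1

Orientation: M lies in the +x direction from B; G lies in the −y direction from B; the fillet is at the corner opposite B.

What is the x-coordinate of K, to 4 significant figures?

48.20

B is at the origin; B and M share the same y with |BM| = 62.1 and M on the +x side, so M = (62.10, 0.000). B and G share the same x with |BG| = 50.5 and G on the −y side, so G = (0.000, -50.50). The virtual corner opposite B is at (62.10, -50.50). Since A1 is tangent to MF there, KF ⟂ MF and tangency of A1 to VG means the radius KV is perpendicular to VG, with radius 13.9, so the center K sits 13.9 in from both sides at K = (48.20, -36.60). So K.x = 48.20.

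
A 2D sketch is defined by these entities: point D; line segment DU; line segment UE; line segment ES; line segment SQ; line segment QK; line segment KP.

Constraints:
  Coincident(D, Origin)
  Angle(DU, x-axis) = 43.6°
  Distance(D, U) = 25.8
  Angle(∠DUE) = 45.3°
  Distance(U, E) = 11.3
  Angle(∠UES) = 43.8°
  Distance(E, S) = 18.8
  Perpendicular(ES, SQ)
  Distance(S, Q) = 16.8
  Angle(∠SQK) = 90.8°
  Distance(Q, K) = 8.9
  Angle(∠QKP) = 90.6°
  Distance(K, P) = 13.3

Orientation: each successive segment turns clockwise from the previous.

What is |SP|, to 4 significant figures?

9.912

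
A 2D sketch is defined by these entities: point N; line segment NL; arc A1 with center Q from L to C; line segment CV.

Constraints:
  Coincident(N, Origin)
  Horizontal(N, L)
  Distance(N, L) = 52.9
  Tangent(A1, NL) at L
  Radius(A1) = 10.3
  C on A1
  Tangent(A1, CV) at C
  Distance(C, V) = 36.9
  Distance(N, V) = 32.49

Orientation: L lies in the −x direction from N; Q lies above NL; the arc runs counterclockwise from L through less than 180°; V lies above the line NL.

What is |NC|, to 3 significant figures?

46.2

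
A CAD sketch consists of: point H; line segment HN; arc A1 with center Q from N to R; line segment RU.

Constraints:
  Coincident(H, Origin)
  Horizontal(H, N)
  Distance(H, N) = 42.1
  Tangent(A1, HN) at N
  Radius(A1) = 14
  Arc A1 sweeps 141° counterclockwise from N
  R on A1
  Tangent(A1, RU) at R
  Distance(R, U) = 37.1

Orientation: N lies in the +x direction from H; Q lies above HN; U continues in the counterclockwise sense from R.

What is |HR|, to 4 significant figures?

56.66

H is at the origin; H and N share the same y with |HN| = 42.1 and N on the +x side, so N = (42.10, 0.000). Since A1 is tangent to HN there, QN ⟂ HN, so Q = N + (0, 14) = (42.10, 14.00). On A1, N sits at bearing -90° from Q; a 141° counterclockwise sweep puts R at bearing 51°, so R = Q + 14.0·(cos 51°, sin 51°) = (50.91, 24.88). Then |HR| = |R − H| = 56.66.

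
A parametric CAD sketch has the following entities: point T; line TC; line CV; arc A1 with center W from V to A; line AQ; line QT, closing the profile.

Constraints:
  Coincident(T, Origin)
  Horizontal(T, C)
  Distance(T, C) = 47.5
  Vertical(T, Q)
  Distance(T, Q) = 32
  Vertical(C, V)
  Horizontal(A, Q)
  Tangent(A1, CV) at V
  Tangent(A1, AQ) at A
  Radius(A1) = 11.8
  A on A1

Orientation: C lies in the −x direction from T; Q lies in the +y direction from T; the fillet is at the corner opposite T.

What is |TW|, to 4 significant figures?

41.02

T and Q share the same x with |TQ| = 32.0 and Q on the +y side, so Q = (0.000, 32.00). The virtual corner opposite T is at (-47.50, 32.00). A1 meets CV tangentially, so WV is at right angles to CV and the tangent condition forces WA to be normal to AQ, with radius 11.8, so the center W sits 11.8 in from both sides at W = (-35.70, 20.20). Then |TW| = |W − T| = 41.02.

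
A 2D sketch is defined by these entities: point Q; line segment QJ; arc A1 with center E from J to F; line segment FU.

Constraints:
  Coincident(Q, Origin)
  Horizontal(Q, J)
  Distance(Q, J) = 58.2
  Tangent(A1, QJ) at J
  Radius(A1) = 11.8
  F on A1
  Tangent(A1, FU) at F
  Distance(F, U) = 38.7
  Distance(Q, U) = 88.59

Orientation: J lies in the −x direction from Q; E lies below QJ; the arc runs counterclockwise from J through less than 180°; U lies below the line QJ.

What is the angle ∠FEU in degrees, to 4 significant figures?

73.04°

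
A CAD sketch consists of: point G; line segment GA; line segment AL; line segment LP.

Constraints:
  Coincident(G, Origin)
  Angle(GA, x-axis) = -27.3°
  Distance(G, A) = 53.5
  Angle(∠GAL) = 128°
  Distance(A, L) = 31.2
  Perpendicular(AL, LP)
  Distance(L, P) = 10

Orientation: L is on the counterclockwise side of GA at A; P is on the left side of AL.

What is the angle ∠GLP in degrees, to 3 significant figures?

56.7°

∠GAL = 128.0°, so AL runs at -27.3° + (180° − 128.0°) = 24.7° from the x-axis; with |AL| = 31.2, L = A + 31.2·(cos 24.7°, sin 24.7°) = (75.9, -11.5). The perpendicularity gives LP at right angles to AL; with |LP| = 10.0 on the left of AL, P = L + 10.0·(-0.418, 0.909) = (71.7, -2.42). Then cos ∠GLP = LG·LP / (|LG||LP|), giving 56.7°.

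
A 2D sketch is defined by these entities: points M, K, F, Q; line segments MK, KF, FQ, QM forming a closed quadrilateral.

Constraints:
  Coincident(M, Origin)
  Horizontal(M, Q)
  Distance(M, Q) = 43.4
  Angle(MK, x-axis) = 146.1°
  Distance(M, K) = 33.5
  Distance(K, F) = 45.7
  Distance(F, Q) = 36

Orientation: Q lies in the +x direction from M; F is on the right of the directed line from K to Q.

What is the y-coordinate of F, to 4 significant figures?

-9.011

M is at the origin; MQ is horizontal with |MQ| = 43.4 and Q in +x, so Q = (43.4, 0). MK runs at 146.1° with |MK| = 33.5, so K = (-27.81, 18.68). F is determined by |KF| = 45.7 and |FQ| = 36.0 together: it lies at the intersection of circle(K, 45.7) and circle(Q, 36.0). With |KQ| = 73.62, the foot of the radical line on KQ is 42.19 from K and the perpendicular offset is √(45.7² − 42.19²) = 17.56. Taking the right-of-KQ solution: F = (8.546, -9.011).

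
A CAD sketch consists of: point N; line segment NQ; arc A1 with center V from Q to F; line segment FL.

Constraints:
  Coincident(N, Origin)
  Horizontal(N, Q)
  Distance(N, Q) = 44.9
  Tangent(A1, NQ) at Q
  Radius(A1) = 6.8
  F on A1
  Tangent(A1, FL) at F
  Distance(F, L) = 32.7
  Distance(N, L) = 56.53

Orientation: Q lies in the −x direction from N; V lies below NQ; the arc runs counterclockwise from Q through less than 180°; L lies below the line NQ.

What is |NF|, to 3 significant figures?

52.1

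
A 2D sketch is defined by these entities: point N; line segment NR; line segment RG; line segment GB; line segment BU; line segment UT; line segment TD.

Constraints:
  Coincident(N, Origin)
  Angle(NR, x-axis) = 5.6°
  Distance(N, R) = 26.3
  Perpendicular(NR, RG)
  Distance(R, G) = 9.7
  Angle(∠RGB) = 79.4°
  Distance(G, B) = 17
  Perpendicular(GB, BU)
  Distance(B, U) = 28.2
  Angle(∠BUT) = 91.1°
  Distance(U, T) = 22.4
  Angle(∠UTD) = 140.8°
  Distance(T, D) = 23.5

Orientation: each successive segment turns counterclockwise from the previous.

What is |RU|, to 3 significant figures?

24.1

∠RGB = 79.4° gives GB at -164° from the x-axis; with |GB| = 17.0, B = (8.90, 7.48). GB is perpendicular to BU, so BU runs at -73.8°; with |BU| = 28.2, U = (16.8, -19.6). Then |RU| = |U − R| = 24.1.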